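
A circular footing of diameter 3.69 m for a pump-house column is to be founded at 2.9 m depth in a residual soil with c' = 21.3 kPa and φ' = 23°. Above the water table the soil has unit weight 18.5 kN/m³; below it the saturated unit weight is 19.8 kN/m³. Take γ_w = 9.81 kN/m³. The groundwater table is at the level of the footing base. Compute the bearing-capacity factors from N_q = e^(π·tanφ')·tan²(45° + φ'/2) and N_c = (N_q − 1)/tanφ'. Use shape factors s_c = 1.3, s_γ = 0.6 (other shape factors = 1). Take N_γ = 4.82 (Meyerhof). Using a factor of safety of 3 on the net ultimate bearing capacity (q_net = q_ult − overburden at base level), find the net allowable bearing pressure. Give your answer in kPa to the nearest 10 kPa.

N_q = e^(π·tan23°)·tan²(56.5°) = 8.66; N_c = (N_q − 1)/tanφ' = 18.05.
Effective surcharge at the founding depth q = γ·D_f = 18.5 × 2.9 = 53.65 kPa.
The water table coincides with the base, so in the self-weight term γ → γ' = 9.99 kN/m³.
q_ult = c·N_c·s_c + q·N_q + 0.5·γ·B·N_γ·s_γ
     = 21.3 × 18.049 × 1.3 + 53.65 × 8.6612 + 0.5 × 9.99 × 3.69 × 4.82 × 0.6
     = 499.77 + 464.67 + 53.304 = 1017.7 kPa.
q_net = 1017.7 − 53.65 = 964.09 kPa.
q_all(net) = 964.09 / 3 = 321.36 kPa.

q_all(net) ≈ 320 kPa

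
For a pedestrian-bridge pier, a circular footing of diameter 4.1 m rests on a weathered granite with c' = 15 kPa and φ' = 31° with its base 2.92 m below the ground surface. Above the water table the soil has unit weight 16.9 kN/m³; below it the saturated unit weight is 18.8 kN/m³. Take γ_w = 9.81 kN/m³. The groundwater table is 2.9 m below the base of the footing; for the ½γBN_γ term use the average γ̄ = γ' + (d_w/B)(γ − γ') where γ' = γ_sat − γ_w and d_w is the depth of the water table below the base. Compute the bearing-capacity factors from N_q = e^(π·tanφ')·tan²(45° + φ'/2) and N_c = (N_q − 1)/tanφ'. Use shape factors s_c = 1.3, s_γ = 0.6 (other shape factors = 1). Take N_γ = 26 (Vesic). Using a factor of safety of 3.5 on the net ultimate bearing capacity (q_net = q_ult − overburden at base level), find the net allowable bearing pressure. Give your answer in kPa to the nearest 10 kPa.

N_q = e^(π·tan31°)·tan²(60.5°) = 20.63; N_c = (N_q − 1)/tanφ' = 32.67.
q = γ·D_f = 16.9 × 2.92 = 49.348 kPa.
γ' = 8.99 kN/m³; averaging over the depth B below the base, γ̄ = γ' + (d_w/B)(γ − γ') = 14.585 kN/m³.
c·N_c·s_c = 15 × 32.671 × 1.3 = 637.09 kPa
q·N_q = 49.348 × 20.631 = 1018.1 kPa
0.5·γ·B·N_γ·s_γ = 0.5 × 14.585 × 4.1 × 26 × 0.6 = 466.42 kPa
q_ult = 637.09 + 1018.1 + 466.42 = 2121.6 kPa.
q_net = 2121.6 − 49.348 = 2072.3 kPa.
q_all(net) = 2072.3 / 3.5 = 592.07 kPa.

q_all(net) ≈ 590 kPa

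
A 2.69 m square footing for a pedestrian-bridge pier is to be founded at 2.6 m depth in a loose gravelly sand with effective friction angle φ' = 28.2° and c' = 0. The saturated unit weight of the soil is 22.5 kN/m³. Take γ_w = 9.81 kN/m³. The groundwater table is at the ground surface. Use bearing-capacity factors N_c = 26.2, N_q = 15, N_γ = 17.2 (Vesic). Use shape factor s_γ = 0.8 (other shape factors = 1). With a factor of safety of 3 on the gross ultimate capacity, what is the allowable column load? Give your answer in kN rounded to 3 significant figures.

Water table at ground surface, so effective unit weight γ' = 22.5 − 9.81 = 12.69 kN/m³ is used throughout; overburden q = 12.69 × 2.6 = 32.994 kPa; the same γ' applies in the ½γBN_γ term.
Surcharge term q·N_q = 32.994 × 15 = 494.91 kPa; self-weight term 0.5·γ·B·N_γ·s_γ = 0.5 × 12.69 × 2.69 × 17.2 × 0.8 = 234.86 kPa.
q_ult = 494.91 + 234.86 = 729.77 kPa.
Gross allowable pressure q_all = 729.77 / 3 = 243.26 kPa.
Footing area = 7.2361 m², so allowable column load = 243.26 × 7.2361 = 1760.2 kN.

P_all ≈ 1760 kN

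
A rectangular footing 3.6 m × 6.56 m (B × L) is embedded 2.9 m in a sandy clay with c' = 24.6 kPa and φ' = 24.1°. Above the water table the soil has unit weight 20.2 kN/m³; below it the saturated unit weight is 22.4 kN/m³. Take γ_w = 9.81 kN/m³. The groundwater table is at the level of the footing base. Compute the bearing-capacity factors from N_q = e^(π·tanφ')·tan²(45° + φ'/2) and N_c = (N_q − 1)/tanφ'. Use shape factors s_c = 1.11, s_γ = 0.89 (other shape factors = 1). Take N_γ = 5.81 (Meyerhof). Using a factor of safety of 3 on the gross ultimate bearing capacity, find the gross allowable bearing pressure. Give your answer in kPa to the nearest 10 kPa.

q_all ≈ 410 kPa

N_q = e^(π·tan24.1°)·tan²(57.05°) = 9.7; N_c = (N_q − 1)/tanφ' = 19.46.
Overburden at base level: q = 20.2 × 2.9 = 58.58 kPa.
Below the base the soil is submerged, so the ½γBN_γ term uses γ' = 22.4 − 9.81 = 12.59 kN/m³.
Cohesion term c·N_c·s_c = 24.6 × 19.458 × 1.11 = 531.31 kPa; surcharge term q·N_q = 58.58 × 9.7038 = 568.45 kPa; self-weight term 0.5·γ·B·N_γ·s_γ = 0.5 × 12.59 × 3.6 × 5.81 × 0.89 = 117.18 kPa.
q_ult = 531.31 + 568.45 + 117.18 = 1216.9 kPa.
q_all = 1216.9 / 3 = 405.65 kPa.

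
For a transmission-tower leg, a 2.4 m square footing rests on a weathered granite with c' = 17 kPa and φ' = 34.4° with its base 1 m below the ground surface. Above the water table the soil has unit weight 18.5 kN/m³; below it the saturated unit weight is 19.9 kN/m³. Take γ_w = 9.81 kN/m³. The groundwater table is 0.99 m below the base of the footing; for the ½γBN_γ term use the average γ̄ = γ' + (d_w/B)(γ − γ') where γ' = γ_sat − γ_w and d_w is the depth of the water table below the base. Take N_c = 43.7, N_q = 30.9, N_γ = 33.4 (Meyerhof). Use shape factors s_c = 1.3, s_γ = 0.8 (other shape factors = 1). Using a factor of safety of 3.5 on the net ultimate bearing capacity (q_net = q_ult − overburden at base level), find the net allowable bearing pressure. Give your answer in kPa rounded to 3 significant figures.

q = γ·D_f = 18.5 × 1 = 18.5 kPa.
γ' = 10.09 kN/m³; averaging over the depth B below the base, γ̄ = γ' + (d_w/B)(γ − γ') = 13.559 kN/m³.
c·N_c·s_c = 17 × 43.7 × 1.3 = 965.77 kPa
q·N_q = 18.5 × 30.9 = 571.65 kPa
0.5·γ·B·N_γ·s_γ = 0.5 × 13.559 × 2.4 × 33.4 × 0.8 = 434.76 kPa
q_ult = 965.77 + 571.65 + 434.76 = 1972.2 kPa.
q_net = 1972.2 − 18.5 = 1953.7 kPa.
q_all(net) = 1953.7 / 3.5 = 558.19 kPa.

q_all(net) ≈ 558 kPa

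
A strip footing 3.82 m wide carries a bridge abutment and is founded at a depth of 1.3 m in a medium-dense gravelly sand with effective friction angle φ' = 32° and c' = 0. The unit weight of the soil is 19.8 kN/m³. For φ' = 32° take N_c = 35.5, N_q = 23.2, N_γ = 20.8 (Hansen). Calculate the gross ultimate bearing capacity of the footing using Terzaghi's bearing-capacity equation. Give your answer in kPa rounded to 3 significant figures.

q_ult ≈ 1380 kPa

q = γ·D_f = 19.8 × 1.3 = 25.74 kPa.
q·N_q = 25.74 × 23.2 = 597.17 kPa
0.5·γ·B·N_γ = 0.5 × 19.8 × 3.82 × 20.8 = 786.61 kPa
q_ult = 597.17 + 786.61 = 1383.8 kPa.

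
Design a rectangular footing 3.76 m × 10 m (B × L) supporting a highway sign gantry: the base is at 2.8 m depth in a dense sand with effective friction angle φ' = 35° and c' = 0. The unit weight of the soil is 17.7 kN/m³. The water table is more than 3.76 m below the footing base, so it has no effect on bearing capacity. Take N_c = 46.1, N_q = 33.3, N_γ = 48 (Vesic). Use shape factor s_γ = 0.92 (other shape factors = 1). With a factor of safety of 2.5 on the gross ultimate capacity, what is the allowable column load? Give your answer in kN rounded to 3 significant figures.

P_all ≈ 46900 kN

Effective surcharge at the founding depth q = γ·D_f = 17.7 × 2.8 = 49.56 kPa.
q_ult = q·N_q + 0.5·γ·B·N_γ·s_γ
     = 49.56 × 33.3 + 0.5 × 17.7 × 3.76 × 48 × 0.92
     = 1650.3 + 1469.5 = 3119.8 kPa.
Gross allowable pressure q_all = 3119.8 / 2.5 = 1247.9 kPa.
Footing area = 37.6 m², so allowable column load = 1247.9 × 37.6 = 46922 kN.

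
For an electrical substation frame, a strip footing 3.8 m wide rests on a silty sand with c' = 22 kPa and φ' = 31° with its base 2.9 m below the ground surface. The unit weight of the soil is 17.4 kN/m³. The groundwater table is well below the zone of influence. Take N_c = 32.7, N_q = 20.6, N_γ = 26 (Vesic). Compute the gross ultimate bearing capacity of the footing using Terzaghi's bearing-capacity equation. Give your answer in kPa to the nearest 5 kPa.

Effective surcharge at the founding depth q = γ·D_f = 17.4 × 2.9 = 50.46 kPa.
q_ult = c·N_c + q·N_q + 0.5·γ·B·N_γ
     = 22 × 32.7 + 50.46 × 20.6 + 0.5 × 17.4 × 3.8 × 26
     = 719.4 + 1039.5 + 859.56 = 2618.4 kPa.

q_ult ≈ 2620 kPa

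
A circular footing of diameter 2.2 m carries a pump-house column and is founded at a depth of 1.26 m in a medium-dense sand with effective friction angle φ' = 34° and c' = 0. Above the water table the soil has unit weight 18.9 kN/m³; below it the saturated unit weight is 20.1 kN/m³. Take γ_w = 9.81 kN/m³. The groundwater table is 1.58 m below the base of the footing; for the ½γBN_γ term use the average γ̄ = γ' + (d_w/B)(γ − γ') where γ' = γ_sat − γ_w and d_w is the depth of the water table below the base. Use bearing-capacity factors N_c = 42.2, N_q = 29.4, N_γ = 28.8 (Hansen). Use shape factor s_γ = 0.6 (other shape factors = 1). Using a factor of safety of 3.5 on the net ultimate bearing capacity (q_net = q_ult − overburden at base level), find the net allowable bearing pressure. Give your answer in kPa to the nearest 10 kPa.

q = γ·D_f = 18.9 × 1.26 = 23.814 kPa.
γ' = 10.29 kN/m³; averaging over the depth B below the base, γ̄ = γ' + (d_w/B)(γ − γ') = 16.474 kN/m³.
q·N_q = 23.814 × 29.4 = 700.13 kPa
0.5·γ·B·N_γ·s_γ = 0.5 × 16.474 × 2.2 × 28.8 × 0.6 = 313.13 kPa
q_ult = 700.13 + 313.13 = 1013.3 kPa.
q_net = 1013.3 − 23.814 = 989.45 kPa.
q_all(net) = 989.45 / 3.5 = 282.7 kPa.

q_all(net) ≈ 280 kPa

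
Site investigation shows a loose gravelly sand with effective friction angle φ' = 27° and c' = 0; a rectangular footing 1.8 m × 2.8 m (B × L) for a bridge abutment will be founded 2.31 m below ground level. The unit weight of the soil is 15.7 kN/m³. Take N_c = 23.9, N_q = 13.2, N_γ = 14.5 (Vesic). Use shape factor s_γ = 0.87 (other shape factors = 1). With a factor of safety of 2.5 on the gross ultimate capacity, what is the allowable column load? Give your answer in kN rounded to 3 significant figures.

P_all ≈ 1320 kN

Overburden at base level: q = 15.7 × 2.31 = 36.267 kPa.
Surcharge term q·N_q = 36.267 × 13.2 = 478.72 kPa; self-weight term 0.5·γ·B·N_γ·s_γ = 0.5 × 15.7 × 1.8 × 14.5 × 0.87 = 178.25 kPa.
q_ult = 478.72 + 178.25 = 656.97 kPa.
Gross allowable pressure q_all = 656.97 / 2.5 = 262.79 kPa.
Footing area = 5.04 m², so allowable column load = 262.79 × 5.04 = 1324.5 kN.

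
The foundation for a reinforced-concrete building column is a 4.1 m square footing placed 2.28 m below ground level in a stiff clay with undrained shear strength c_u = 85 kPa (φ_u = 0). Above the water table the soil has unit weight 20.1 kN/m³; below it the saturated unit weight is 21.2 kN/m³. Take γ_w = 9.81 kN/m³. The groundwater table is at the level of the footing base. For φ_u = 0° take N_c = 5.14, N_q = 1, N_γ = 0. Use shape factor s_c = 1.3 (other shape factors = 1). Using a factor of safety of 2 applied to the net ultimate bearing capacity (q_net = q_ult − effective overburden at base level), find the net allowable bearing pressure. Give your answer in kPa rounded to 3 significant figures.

q_all(net) ≈ 284 kPa

Effective surcharge at the founding depth q = γ·D_f = 20.1 × 2.28 = 45.828 kPa.
q_ult = c·N_c·s_c + q·N_q
     = 85 × 5.14 × 1.3 + 45.828 × 1
     = 567.97 + 45.828 = 613.8 kPa.
Net ultimate: q_net = 613.8 − 45.828 = 567.97 kPa.
q_all(net) = 567.97 / 2 = 283.99 kPa.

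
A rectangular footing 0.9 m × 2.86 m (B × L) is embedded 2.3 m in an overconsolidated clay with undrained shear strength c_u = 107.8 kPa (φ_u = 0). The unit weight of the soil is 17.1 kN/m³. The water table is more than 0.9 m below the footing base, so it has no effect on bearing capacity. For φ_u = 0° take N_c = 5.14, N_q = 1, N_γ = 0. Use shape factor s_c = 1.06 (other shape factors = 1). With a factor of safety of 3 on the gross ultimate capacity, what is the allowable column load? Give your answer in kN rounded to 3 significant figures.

P_all ≈ 538 kN

Overburden at base level: q = 17.1 × 2.3 = 39.33 kPa.
Cohesion term c·N_c·s_c = 107.8 × 5.14 × 1.06 = 587.34 kPa; surcharge term q·N_q = 39.33 × 1 = 39.33 kPa.
q_ult = 587.34 + 39.33 = 626.67 kPa.
Gross allowable pressure q_all = 626.67 / 3 = 208.89 kPa.
Footing area = 2.574 m², so allowable column load = 208.89 × 2.574 = 537.68 kN.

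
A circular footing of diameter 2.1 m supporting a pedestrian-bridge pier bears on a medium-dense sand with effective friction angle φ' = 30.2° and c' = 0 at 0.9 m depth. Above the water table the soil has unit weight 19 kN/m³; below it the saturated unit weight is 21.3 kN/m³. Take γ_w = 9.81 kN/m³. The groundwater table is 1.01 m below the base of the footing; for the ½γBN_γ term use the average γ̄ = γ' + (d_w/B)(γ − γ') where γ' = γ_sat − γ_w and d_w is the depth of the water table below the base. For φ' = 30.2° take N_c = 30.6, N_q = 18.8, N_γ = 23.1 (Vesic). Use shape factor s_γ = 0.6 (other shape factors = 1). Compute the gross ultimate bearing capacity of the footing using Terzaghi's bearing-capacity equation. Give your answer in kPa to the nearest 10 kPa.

q_ult ≈ 540 kPa

Overburden at base level: q = 19 × 0.9 = 17.1 kPa.
The water table is 1.01 m below the base (< B = 2.1 m), so the ½γBN_γ term uses γ̄ = γ' + (d_w/B)(γ − γ') = 11.49 + (1.01/2.1)(19 − 11.49) = 15.102 kN/m³.
Surcharge term q·N_q = 17.1 × 18.8 = 321.48 kPa; self-weight term 0.5·γ·B·N_γ·s_γ = 0.5 × 15.102 × 2.1 × 23.1 × 0.6 = 219.78 kPa.
q_ult = 321.48 + 219.78 = 541.26 kPa.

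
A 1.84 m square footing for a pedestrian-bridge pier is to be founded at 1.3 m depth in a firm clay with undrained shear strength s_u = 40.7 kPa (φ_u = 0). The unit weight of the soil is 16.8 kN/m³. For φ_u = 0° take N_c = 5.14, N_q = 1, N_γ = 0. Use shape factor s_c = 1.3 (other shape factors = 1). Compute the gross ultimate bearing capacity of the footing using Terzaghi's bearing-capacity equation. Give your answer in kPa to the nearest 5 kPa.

q = γ·D_f = 16.8 × 1.3 = 21.84 kPa.
c·N_c·s_c = 40.7 × 5.14 × 1.3 = 271.96 kPa
q·N_q = 21.84 × 1 = 21.84 kPa
q_ult = 271.96 + 21.84 = 293.8 kPa.

q_ult ≈ 295 kPa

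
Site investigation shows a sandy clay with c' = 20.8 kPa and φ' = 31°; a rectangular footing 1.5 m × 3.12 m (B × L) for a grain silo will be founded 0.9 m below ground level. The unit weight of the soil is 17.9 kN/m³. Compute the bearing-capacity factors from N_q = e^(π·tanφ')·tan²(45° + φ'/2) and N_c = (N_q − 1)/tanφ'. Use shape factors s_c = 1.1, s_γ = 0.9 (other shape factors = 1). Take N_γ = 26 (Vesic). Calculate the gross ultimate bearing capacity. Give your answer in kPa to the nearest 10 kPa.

tan31° = 0.6009, so N_q = e^(π×0.6009)·tan²(60.5°) = 6.604 × 3.124 = 20.63.
N_c = (20.63 − 1)/tan31° = 32.67.
Overburden at base level: q = 17.9 × 0.9 = 16.11 kPa.
Cohesion term c·N_c·s_c = 20.8 × 32.671 × 1.1 = 747.52 kPa; surcharge term q·N_q = 16.11 × 20.631 = 332.36 kPa; self-weight term 0.5·γ·B·N_γ·s_γ = 0.5 × 17.9 × 1.5 × 26 × 0.9 = 314.14 kPa.
q_ult = 747.52 + 332.36 + 314.14 = 1394 kPa.

q_ult ≈ 1390 kPa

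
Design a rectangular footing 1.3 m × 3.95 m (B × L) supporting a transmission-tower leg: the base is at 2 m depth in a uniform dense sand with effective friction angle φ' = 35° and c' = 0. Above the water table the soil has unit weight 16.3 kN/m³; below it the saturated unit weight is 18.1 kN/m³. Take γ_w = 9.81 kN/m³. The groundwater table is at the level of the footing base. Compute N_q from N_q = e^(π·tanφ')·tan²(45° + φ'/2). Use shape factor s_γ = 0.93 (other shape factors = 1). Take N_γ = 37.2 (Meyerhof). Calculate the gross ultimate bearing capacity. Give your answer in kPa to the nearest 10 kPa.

tan35° = 0.7002, so N_q = e^(π×0.7002)·tan²(62.5°) = 9.023 × 3.69 = 33.3.
q = γ·D_f = 16.3 × 2 = 32.6 kPa.
For the ½γBN_γ term take γ' = 18.1 − 9.81 = 8.29 kN/m³ (soil below base is submerged).
q·N_q = 32.6 × 33.296 = 1085.5 kPa
0.5·γ·B·N_γ·s_γ = 0.5 × 8.29 × 1.3 × 37.2 × 0.93 = 186.42 kPa
q_ult = 1085.5 + 186.42 = 1271.9 kPa.

q_ult ≈ 1270 kPa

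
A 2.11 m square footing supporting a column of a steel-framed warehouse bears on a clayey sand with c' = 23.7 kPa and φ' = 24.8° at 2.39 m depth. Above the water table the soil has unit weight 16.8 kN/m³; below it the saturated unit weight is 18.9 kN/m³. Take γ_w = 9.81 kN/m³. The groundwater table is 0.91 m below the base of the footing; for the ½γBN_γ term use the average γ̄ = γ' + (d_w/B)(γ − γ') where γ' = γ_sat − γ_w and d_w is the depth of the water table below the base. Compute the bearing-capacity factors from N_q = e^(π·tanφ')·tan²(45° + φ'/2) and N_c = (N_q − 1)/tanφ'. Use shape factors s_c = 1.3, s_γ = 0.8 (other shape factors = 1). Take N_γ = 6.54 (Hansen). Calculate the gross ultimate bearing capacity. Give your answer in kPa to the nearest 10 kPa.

q_ult ≈ 1120 kPa

tan24.8° = 0.4621, so N_q = e^(π×0.4621)·tan²(57.4°) = 4.27 × 2.445 = 10.44.
N_c = (10.44 − 1)/tan24.8° = 20.43.
Overburden at base level: q = 16.8 × 2.39 = 40.152 kPa.
The water table is 0.91 m below the base (< B = 2.11 m), so the ½γBN_γ term uses γ̄ = γ' + (d_w/B)(γ − γ') = 9.09 + (0.91/2.11)(16.8 − 9.09) = 12.415 kN/m³.
Cohesion term c·N_c·s_c = 23.7 × 20.431 × 1.3 = 629.47 kPa; surcharge term q·N_q = 40.152 × 10.44 = 419.2 kPa; self-weight term 0.5·γ·B·N_γ·s_γ = 0.5 × 12.415 × 2.11 × 6.54 × 0.8 = 68.529 kPa.
q_ult = 629.47 + 419.2 + 68.529 = 1117.2 kPa.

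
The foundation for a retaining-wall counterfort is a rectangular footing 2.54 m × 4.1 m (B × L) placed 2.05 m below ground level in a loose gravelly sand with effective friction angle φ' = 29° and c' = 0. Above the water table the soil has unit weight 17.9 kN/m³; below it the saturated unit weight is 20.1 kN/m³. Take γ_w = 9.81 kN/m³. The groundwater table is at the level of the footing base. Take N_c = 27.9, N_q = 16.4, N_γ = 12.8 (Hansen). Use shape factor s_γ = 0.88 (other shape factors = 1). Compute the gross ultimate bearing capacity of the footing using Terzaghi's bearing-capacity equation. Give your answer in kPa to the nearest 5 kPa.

q = γ·D_f = 17.9 × 2.05 = 36.695 kPa.
For the ½γBN_γ term take γ' = 20.1 − 9.81 = 10.29 kN/m³ (soil below base is submerged).
q·N_q = 36.695 × 16.4 = 601.8 kPa
0.5·γ·B·N_γ·s_γ = 0.5 × 10.29 × 2.54 × 12.8 × 0.88 = 147.2 kPa
q_ult = 601.8 + 147.2 = 749 kPa.

q_ult ≈ 750 kPa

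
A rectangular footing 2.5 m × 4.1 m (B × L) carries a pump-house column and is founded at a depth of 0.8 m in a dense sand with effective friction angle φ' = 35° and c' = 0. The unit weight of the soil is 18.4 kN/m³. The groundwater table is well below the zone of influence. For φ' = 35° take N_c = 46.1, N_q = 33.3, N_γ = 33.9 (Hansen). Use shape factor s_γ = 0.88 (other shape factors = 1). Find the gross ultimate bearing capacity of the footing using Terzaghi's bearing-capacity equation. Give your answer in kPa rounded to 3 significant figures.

Overburden at base level: q = 18.4 × 0.8 = 14.72 kPa.
Surcharge term q·N_q = 14.72 × 33.3 = 490.18 kPa; self-weight term 0.5·γ·B·N_γ·s_γ = 0.5 × 18.4 × 2.5 × 33.9 × 0.88 = 686.14 kPa.
q_ult = 490.18 + 686.14 = 1176.3 kPa.

q_ult ≈ 1180 kPa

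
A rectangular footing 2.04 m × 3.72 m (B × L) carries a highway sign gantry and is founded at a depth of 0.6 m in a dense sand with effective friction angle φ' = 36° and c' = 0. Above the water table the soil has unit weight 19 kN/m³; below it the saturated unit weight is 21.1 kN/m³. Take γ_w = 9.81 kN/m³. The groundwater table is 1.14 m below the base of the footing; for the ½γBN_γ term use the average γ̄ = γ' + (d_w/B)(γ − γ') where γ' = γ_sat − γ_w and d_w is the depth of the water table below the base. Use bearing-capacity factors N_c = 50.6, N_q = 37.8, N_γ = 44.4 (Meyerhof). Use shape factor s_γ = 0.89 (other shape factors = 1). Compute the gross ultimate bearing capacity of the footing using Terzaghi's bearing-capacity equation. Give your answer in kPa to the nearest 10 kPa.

q_ult ≈ 1060 kPa

Effective surcharge at the founding depth q = γ·D_f = 19 × 0.6 = 11.4 kPa.
With d_w = 1.14 m < B, γ̄ = 11.29 + (1.14/2.04) × (19 − 11.29) = 15.599 kN/m³.
q_ult = q·N_q + 0.5·γ·B·N_γ·s_γ
     = 11.4 × 37.8 + 0.5 × 15.599 × 2.04 × 44.4 × 0.89
     = 430.92 + 628.72 = 1059.6 kPa.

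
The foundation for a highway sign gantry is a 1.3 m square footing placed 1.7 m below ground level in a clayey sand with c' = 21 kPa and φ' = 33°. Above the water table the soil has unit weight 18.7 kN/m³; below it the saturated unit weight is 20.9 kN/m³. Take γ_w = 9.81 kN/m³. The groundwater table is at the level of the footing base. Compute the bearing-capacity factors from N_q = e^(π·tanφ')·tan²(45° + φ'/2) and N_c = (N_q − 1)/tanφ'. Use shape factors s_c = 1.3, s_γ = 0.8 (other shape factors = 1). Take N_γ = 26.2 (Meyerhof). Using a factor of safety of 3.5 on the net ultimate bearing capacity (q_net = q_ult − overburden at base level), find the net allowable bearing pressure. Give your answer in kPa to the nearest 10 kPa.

N_q = e^(π·tan33°)·tan²(61.5°) = 26.09; N_c = (N_q − 1)/tanφ' = 38.64.
q = γ·D_f = 18.7 × 1.7 = 31.79 kPa.
For the ½γBN_γ term take γ' = 20.9 − 9.81 = 11.09 kN/m³ (soil below base is submerged).
c·N_c·s_c = 21 × 38.638 × 1.3 = 1054.8 kPa
q·N_q = 31.79 × 26.092 = 829.47 kPa
0.5·γ·B·N_γ·s_γ = 0.5 × 11.09 × 1.3 × 26.2 × 0.8 = 151.09 kPa
q_ult = 1054.8 + 829.47 + 151.09 = 2035.4 kPa.
q_net = 2035.4 − 31.79 = 2003.6 kPa.
q_all(net) = 2003.6 / 3.5 = 572.45 kPa.

q_all(net) ≈ 570 kPa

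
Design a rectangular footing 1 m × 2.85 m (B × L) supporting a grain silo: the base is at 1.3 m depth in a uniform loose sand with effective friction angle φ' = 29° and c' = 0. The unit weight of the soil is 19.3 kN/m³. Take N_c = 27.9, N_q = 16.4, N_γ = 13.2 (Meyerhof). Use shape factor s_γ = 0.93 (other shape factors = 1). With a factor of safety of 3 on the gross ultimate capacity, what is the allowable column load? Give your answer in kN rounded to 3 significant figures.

Overburden at base level: q = 19.3 × 1.3 = 25.09 kPa.
Surcharge term q·N_q = 25.09 × 16.4 = 411.48 kPa; self-weight term 0.5·γ·B·N_γ·s_γ = 0.5 × 19.3 × 1 × 13.2 × 0.93 = 118.46 kPa.
q_ult = 411.48 + 118.46 = 529.94 kPa.
Gross allowable pressure q_all = 529.94 / 3 = 176.65 kPa.
Footing area = 2.85 m², so allowable column load = 176.65 × 2.85 = 503.44 kN.

P_all ≈ 503 kN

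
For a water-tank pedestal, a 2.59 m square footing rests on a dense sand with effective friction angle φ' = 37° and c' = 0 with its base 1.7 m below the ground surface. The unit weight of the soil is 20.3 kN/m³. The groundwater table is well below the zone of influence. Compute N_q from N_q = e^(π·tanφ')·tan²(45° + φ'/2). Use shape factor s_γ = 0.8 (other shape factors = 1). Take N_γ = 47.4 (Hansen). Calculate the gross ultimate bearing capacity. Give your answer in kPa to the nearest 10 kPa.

q_ult ≈ 2480 kPa

tan37° = 0.7536, so N_q = e^(π×0.7536)·tan²(63.5°) = 10.669 × 4.023 = 42.92.
q = γ·D_f = 20.3 × 1.7 = 34.51 kPa.
q·N_q = 34.51 × 42.92 = 1481.2 kPa
0.5·γ·B·N_γ·s_γ = 0.5 × 20.3 × 2.59 × 47.4 × 0.8 = 996.86 kPa
q_ult = 1481.2 + 996.86 = 2478 kPa.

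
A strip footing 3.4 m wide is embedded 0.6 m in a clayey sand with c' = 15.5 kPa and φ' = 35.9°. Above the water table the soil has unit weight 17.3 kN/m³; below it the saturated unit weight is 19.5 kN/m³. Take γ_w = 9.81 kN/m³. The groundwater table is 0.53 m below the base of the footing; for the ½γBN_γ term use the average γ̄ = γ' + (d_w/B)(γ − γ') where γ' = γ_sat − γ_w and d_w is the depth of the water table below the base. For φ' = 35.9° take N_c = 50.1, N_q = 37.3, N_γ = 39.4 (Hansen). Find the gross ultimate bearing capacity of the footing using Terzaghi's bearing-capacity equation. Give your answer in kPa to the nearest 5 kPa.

q_ult ≈ 1890 kPa

q = γ·D_f = 17.3 × 0.6 = 10.38 kPa.
γ' = 9.69 kN/m³; averaging over the depth B below the base, γ̄ = γ' + (d_w/B)(γ − γ') = 10.876 kN/m³.
c·N_c = 15.5 × 50.1 = 776.55 kPa
q·N_q = 10.38 × 37.3 = 387.17 kPa
0.5·γ·B·N_γ = 0.5 × 10.876 × 3.4 × 39.4 = 728.49 kPa
q_ult = 776.55 + 387.17 + 728.49 = 1892.2 kPa.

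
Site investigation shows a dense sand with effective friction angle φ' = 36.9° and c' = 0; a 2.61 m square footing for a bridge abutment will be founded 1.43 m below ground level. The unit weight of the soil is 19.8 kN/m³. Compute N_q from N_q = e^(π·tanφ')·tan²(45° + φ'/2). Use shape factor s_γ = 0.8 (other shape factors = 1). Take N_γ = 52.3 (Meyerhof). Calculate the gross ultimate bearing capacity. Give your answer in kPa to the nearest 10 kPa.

q_ult ≈ 2280 kPa

tan36.9° = 0.7508, so N_q = e^(π×0.7508)·tan²(63.45°) = 10.578 × 4.005 = 42.37.
Overburden at base level: q = 19.8 × 1.43 = 28.314 kPa.
Surcharge term q·N_q = 28.314 × 42.368 = 1199.6 kPa; self-weight term 0.5·γ·B·N_γ·s_γ = 0.5 × 19.8 × 2.61 × 52.3 × 0.8 = 1081.1 kPa.
q_ult = 1199.6 + 1081.1 = 2280.7 kPa.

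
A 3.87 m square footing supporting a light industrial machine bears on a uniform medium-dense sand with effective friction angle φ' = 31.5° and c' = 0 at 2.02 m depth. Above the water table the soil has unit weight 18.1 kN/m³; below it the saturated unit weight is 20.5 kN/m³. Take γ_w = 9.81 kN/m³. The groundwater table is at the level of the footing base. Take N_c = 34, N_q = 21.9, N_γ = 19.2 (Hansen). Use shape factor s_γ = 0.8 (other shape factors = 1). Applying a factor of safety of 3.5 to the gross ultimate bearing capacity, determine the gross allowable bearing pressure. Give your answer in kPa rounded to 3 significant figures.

q_all ≈ 320 kPa

q = γ·D_f = 18.1 × 2.02 = 36.562 kPa.
For the ½γBN_γ term take γ' = 20.5 − 9.81 = 10.69 kN/m³ (soil below base is submerged).
q·N_q = 36.562 × 21.9 = 800.71 kPa
0.5·γ·B·N_γ·s_γ = 0.5 × 10.69 × 3.87 × 19.2 × 0.8 = 317.72 kPa
q_ult = 800.71 + 317.72 = 1118.4 kPa.
q_all = q_ult / FS = 1118.4 / 3.5 = 319.55 kPa.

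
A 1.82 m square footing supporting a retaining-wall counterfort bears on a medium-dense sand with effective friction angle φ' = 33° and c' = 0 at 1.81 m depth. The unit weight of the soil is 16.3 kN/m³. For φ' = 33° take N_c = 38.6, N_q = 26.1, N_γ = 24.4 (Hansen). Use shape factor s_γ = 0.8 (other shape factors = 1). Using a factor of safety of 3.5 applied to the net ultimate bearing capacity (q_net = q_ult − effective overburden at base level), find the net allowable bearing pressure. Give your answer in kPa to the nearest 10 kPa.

Overburden at base level: q = 16.3 × 1.81 = 29.503 kPa.
Surcharge term q·N_q = 29.503 × 26.1 = 770.03 kPa; self-weight term 0.5·γ·B·N_γ·s_γ = 0.5 × 16.3 × 1.82 × 24.4 × 0.8 = 289.54 kPa.
q_ult = 770.03 + 289.54 = 1059.6 kPa.
Net ultimate: q_net = 1059.6 − 29.503 = 1030.1 kPa.
q_all(net) = 1030.1 / 3.5 = 294.3 kPa.

q_all(net) ≈ 290 kPa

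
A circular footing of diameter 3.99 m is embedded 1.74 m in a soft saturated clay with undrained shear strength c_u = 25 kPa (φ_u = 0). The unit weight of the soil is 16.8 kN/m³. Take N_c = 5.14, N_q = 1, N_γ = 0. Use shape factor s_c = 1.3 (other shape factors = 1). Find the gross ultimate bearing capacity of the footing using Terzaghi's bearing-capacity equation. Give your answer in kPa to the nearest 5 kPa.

q_ult ≈ 195 kPa

Effective surcharge at the founding depth q = γ·D_f = 16.8 × 1.74 = 29.232 kPa.
q_ult = c·N_c·s_c + q·N_q
     = 25 × 5.14 × 1.3 + 29.232 × 1
     = 167.05 + 29.232 = 196.28 kPa.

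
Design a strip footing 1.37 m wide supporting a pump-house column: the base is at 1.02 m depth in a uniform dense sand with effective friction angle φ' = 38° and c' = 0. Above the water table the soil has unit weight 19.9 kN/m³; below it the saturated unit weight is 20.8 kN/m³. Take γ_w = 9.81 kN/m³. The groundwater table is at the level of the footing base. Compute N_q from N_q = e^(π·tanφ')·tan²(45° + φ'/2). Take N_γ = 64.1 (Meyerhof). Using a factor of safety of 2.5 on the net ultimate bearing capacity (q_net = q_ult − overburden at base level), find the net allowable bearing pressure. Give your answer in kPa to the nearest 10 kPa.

q_all(net) ≈ 580 kPa

N_q = e^(π·tan38°)·tan²(64°) = 48.93.
Overburden at base level: q = 19.9 × 1.02 = 20.298 kPa.
Below the base the soil is submerged, so the ½γBN_γ term uses γ' = 20.8 − 9.81 = 10.99 kN/m³.
Surcharge term q·N_q = 20.298 × 48.933 = 993.25 kPa; self-weight term 0.5·γ·B·N_γ = 0.5 × 10.99 × 1.37 × 64.1 = 482.55 kPa.
q_ult = 993.25 + 482.55 = 1475.8 kPa.
q_net = 1475.8 − 20.298 = 1455.5 kPa.
q_all(net) = 1455.5 / 2.5 = 582.2 kPa.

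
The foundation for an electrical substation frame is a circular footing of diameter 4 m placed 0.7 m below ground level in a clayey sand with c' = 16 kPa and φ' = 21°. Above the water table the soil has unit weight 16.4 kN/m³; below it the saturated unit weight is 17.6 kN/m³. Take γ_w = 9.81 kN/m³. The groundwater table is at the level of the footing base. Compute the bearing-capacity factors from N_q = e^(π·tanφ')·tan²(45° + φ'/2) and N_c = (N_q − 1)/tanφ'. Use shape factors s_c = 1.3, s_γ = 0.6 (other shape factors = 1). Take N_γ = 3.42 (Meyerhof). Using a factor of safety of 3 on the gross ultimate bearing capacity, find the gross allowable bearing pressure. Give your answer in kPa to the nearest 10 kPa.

N_q = e^(π·tan21°)·tan²(55.5°) = 7.07; N_c = (N_q − 1)/tanφ' = 15.81.
Effective surcharge at the founding depth q = γ·D_f = 16.4 × 0.7 = 11.48 kPa.
The water table coincides with the base, so in the self-weight term γ → γ' = 7.79 kN/m³.
q_ult = c·N_c·s_c + q·N_q + 0.5·γ·B·N_γ·s_γ
     = 16 × 15.815 × 1.3 + 11.48 × 7.0708 + 0.5 × 7.79 × 4 × 3.42 × 0.6
     = 328.95 + 81.172 + 31.97 = 442.09 kPa.
q_all = 442.09 / 3 = 147.36 kPa.

q_all ≈ 150 kPa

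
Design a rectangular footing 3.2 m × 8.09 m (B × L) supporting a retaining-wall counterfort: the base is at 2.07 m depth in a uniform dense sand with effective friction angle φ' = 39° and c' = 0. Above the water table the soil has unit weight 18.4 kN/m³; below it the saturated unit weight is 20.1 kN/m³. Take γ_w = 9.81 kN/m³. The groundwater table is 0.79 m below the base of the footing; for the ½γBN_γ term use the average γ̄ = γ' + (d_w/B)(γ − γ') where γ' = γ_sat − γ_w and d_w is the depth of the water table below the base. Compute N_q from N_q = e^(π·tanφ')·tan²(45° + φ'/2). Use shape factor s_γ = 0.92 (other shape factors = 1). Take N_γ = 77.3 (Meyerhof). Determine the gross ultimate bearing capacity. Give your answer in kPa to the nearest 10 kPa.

tan39° = 0.8098, so N_q = e^(π×0.8098)·tan²(64.5°) = 12.731 × 4.395 = 55.96.
Overburden at base level: q = 18.4 × 2.07 = 38.088 kPa.
The water table is 0.79 m below the base (< B = 3.2 m), so the ½γBN_γ term uses γ̄ = γ' + (d_w/B)(γ − γ') = 10.29 + (0.79/3.2)(18.4 − 10.29) = 12.292 kN/m³.
Surcharge term q·N_q = 38.088 × 55.957 = 2131.3 kPa; self-weight term 0.5·γ·B·N_γ·s_γ = 0.5 × 12.292 × 3.2 × 77.3 × 0.92 = 1398.7 kPa.
q_ult = 2131.3 + 1398.7 = 3530 kPa.

q_ult ≈ 3530 kPa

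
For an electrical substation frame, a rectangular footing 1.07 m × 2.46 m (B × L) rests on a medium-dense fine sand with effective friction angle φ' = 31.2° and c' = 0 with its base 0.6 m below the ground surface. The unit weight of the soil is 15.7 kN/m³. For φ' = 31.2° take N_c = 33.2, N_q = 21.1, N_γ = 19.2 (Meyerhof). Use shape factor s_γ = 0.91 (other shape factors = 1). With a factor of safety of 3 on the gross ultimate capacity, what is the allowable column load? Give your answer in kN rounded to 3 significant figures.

P_all ≈ 303 kN

Overburden at base level: q = 15.7 × 0.6 = 9.42 kPa.
Surcharge term q·N_q = 9.42 × 21.1 = 198.76 kPa; self-weight term 0.5·γ·B·N_γ·s_γ = 0.5 × 15.7 × 1.07 × 19.2 × 0.91 = 146.76 kPa.
q_ult = 198.76 + 146.76 = 345.52 kPa.
Gross allowable pressure q_all = 345.52 / 3 = 115.17 kPa.
Footing area = 2.6322 m², so allowable column load = 115.17 × 2.6322 = 303.16 kN.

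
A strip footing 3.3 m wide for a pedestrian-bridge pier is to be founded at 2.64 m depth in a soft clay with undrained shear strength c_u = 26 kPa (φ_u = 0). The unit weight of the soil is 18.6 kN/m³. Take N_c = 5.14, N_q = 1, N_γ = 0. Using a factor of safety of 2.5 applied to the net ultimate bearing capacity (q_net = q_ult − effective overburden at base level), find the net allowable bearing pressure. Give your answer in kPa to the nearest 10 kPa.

q_all(net) ≈ 50 kPa

q = γ·D_f = 18.6 × 2.64 = 49.104 kPa.
c·N_c = 26 × 5.14 = 133.64 kPa
q·N_q = 49.104 × 1 = 49.104 kPa
q_ult = 133.64 + 49.104 = 182.74 kPa.
Net ultimate: q_net = 182.74 − 49.104 = 133.64 kPa.
q_all(net) = 133.64 / 2.5 = 53.456 kPa.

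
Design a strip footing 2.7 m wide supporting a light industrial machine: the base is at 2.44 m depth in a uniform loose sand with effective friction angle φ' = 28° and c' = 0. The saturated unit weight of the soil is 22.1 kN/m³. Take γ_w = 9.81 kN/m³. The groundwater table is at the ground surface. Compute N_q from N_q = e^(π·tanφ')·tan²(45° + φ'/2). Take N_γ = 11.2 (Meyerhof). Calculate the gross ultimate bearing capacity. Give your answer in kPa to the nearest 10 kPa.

q_ult ≈ 630 kPa

tan28° = 0.5317, so N_q = e^(π×0.5317)·tan²(59°) = 5.314 × 2.77 = 14.72.
γ' = 22.1 − 9.81 = 12.29 kN/m³ (submerged throughout). q = 12.29 × 2.44 = 29.988 kPa; the same γ' applies in the ½γBN_γ term.
q·N_q = 29.988 × 14.72 = 441.41 kPa
0.5·γ·B·N_γ = 0.5 × 12.29 × 2.7 × 11.2 = 185.82 kPa
q_ult = 441.41 + 185.82 = 627.24 kPa.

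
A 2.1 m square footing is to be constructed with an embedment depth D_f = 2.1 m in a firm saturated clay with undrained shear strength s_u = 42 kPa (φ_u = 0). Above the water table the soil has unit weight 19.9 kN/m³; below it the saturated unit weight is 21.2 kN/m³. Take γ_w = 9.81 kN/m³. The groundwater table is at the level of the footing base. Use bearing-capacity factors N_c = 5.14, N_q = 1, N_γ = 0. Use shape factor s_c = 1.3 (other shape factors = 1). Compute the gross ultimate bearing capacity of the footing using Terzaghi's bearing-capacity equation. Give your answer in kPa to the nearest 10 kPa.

Overburden at base level: q = 19.9 × 2.1 = 41.79 kPa.
Cohesion term c·N_c·s_c = 42 × 5.14 × 1.3 = 280.64 kPa; surcharge term q·N_q = 41.79 × 1 = 41.79 kPa.
q_ult = 280.64 + 41.79 = 322.43 kPa.

q_ult ≈ 320 kPa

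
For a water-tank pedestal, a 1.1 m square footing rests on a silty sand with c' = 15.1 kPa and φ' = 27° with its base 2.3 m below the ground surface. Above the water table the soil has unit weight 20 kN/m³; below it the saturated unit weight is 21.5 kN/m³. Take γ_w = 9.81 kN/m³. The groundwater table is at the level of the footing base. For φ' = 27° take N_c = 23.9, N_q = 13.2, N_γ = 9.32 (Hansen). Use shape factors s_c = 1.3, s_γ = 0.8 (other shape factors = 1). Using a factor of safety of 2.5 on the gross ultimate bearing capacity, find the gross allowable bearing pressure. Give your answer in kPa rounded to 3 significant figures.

Effective surcharge at the founding depth q = γ·D_f = 20 × 2.3 = 46 kPa.
The water table coincides with the base, so in the self-weight term γ → γ' = 11.69 kN/m³.
q_ult = c·N_c·s_c + q·N_q + 0.5·γ·B·N_γ·s_γ
     = 15.1 × 23.9 × 1.3 + 46 × 13.2 + 0.5 × 11.69 × 1.1 × 9.32 × 0.8
     = 469.16 + 607.2 + 47.938 = 1124.3 kPa.
q_all = 1124.3 / 2.5 = 449.72 kPa.

q_all ≈ 450 kPa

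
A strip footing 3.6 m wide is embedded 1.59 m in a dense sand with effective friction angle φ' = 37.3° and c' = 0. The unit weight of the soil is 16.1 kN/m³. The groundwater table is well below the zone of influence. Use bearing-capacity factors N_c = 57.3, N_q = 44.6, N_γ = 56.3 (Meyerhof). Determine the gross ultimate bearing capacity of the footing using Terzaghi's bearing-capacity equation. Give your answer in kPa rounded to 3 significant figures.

q = γ·D_f = 16.1 × 1.59 = 25.599 kPa.
q·N_q = 25.599 × 44.6 = 1141.7 kPa
0.5·γ·B·N_γ = 0.5 × 16.1 × 3.6 × 56.3 = 1631.6 kPa
q_ult = 1141.7 + 1631.6 = 2773.3 kPa.

q_ult ≈ 2770 kPa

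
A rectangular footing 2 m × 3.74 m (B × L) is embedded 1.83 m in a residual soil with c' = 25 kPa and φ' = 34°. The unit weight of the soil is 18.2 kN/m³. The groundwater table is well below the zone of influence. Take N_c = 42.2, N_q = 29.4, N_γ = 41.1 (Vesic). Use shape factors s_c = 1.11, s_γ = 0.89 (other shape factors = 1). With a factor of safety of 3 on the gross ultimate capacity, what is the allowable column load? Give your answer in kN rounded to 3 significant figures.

P_all ≈ 7020 kN

Effective surcharge at the founding depth q = γ·D_f = 18.2 × 1.83 = 33.306 kPa.
q_ult = c·N_c·s_c + q·N_q + 0.5·γ·B·N_γ·s_γ
     = 25 × 42.2 × 1.11 + 33.306 × 29.4 + 0.5 × 18.2 × 2 × 41.1 × 0.89
     = 1171.1 + 979.2 + 665.74 = 2816 kPa.
Gross allowable pressure q_all = 2816 / 3 = 938.66 kPa.
Footing area = 7.48 m², so allowable column load = 938.66 × 7.48 = 7021.2 kN.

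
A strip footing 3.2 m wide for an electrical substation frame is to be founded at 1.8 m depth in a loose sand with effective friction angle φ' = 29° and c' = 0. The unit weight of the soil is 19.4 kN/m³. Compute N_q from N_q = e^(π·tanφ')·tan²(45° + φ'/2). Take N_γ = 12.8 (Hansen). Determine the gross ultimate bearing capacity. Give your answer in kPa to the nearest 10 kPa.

q_ult ≈ 970 kPa

tan29° = 0.5543, so N_q = e^(π×0.5543)·tan²(59.5°) = 5.705 × 2.882 = 16.44.
Overburden at base level: q = 19.4 × 1.8 = 34.92 kPa.
Surcharge term q·N_q = 34.92 × 16.443 = 574.2 kPa; self-weight term 0.5·γ·B·N_γ = 0.5 × 19.4 × 3.2 × 12.8 = 397.31 kPa.
q_ult = 574.2 + 397.31 = 971.51 kPa.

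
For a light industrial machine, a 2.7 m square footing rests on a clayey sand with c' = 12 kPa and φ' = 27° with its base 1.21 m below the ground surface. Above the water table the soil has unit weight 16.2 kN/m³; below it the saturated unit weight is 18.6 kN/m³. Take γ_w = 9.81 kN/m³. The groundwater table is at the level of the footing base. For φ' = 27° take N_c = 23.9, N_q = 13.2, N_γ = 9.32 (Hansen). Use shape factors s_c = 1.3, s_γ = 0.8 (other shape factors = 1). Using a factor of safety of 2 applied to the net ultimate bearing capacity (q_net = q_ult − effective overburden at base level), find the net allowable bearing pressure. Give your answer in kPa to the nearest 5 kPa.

Overburden at base level: q = 16.2 × 1.21 = 19.602 kPa.
Below the base the soil is submerged, so the ½γBN_γ term uses γ' = 18.6 − 9.81 = 8.79 kN/m³.
Cohesion term c·N_c·s_c = 12 × 23.9 × 1.3 = 372.84 kPa; surcharge term q·N_q = 19.602 × 13.2 = 258.75 kPa; self-weight term 0.5·γ·B·N_γ·s_γ = 0.5 × 8.79 × 2.7 × 9.32 × 0.8 = 88.477 kPa.
q_ult = 372.84 + 258.75 + 88.477 = 720.06 kPa.
Net ultimate: q_net = 720.06 − 19.602 = 700.46 kPa.
q_all(net) = 700.46 / 2 = 350.23 kPa.

q_all(net) ≈ 350 kPa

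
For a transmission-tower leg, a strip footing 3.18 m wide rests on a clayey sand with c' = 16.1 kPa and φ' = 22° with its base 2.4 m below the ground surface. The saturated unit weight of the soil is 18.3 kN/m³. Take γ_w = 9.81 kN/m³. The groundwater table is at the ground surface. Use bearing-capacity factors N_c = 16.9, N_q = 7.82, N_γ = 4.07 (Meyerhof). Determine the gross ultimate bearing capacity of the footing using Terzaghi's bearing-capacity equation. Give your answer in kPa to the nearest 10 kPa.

q_ult ≈ 490 kPa

With the water table at the surface the whole profile is submerged: γ' = 18.3 − 9.81 = 8.49 kN/m³, so q = γ'·D_f = 20.376 kPa; the same γ' applies in the ½γBN_γ term.
q_ult = c·N_c + q·N_q + 0.5·γ·B·N_γ
     = 16.1 × 16.9 + 20.376 × 7.82 + 0.5 × 8.49 × 3.18 × 4.07
     = 272.09 + 159.34 + 54.941 = 486.37 kPa.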